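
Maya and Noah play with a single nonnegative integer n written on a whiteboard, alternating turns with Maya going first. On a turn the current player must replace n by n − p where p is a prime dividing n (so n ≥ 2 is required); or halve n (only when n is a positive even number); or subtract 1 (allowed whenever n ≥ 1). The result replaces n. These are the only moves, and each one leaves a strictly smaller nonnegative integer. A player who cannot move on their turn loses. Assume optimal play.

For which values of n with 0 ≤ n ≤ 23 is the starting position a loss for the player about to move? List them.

0, 4, 9, 14, 20

Classify positions by backward induction: terminal positions (no move available) are L. From any other position, the mover wins iff some move reaches an L.
n=0: no move → L
n=1: can move to 0, which is L ⇒ W
n=2: can move to 0, which is L ⇒ W
n=3: can move to 0, which is L ⇒ W
n=4: moves to 2(W), 3(W); every one is W ⇒ L
n=5: can move to 0, which is L ⇒ W
n=6: can move to 4, which is L ⇒ W
n=7: can move to 0, which is L ⇒ W
n=8: can move to 4, which is L ⇒ W
n=9: moves to 6(W), 8(W); every one is W ⇒ L
n=10: can move to 9, which is L ⇒ W
n=11: can move to 0, which is L ⇒ W
n=12: can move to 9, which is L ⇒ W
n=13: can move to 0, which is L ⇒ W
n=14: moves to 7(W), 12(W), 13(W); every one is W ⇒ L
n=15: can move to 14, which is L ⇒ W
n=16: can move to 14, which is L ⇒ W
n=17: can move to 0, which is L ⇒ W
n=18: can move to 9, which is L ⇒ W
n=19: can move to 0, which is L ⇒ W
n=20: moves to 10(W), 15(W), 18(W), 19(W); every one is W ⇒ L
n=21: can move to 14, which is L ⇒ W
n=22: can move to 20, which is L ⇒ W
n=23: can move to 0, which is L ⇒ W
Reading off the rows marked L gives the requested list; there are 5 such values of n.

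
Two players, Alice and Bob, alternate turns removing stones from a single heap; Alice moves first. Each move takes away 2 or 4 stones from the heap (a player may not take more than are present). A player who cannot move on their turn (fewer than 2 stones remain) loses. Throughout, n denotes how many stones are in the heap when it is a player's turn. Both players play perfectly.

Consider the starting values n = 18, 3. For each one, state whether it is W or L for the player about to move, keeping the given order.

18: L, 3: W

Classify positions by backward induction: terminal positions (no move available) are L. From any other position, the mover wins iff some move reaches an L.
n=0: no move → L
n=1: no move → L
n=2: reaches L-position 0 → W
n=3: reaches L-position 1 → W
n=4: reaches L-position 0 → W
n=5: reaches L-position 1 → W
n=6: only reaches 4(W), 2(W), all W → L
n=7: only reaches 5(W), 3(W), all W → L
n=8: reaches L-position 6 → W
n=9: reaches L-position 7 → W
n=10: reaches L-position 6 → W
n=11: reaches L-position 7 → W
n=12: only reaches 10(W), 8(W), all W → L
n=13: only reaches 11(W), 9(W), all W → L
n=14: reaches L-position 12 → W
n=15: reaches L-position 13 → W
n=16: reaches L-position 12 → W
n=17: reaches L-position 13 → W
n=18: only reaches 16(W), 14(W), all W → L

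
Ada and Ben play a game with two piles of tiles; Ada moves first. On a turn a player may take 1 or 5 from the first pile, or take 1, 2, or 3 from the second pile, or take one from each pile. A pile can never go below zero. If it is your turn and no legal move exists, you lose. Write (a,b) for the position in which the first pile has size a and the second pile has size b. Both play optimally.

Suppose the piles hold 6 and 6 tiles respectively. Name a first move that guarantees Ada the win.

Move to (5,6).

Label each position W (a win for the player to move) or L (a loss). A position with no legal move is L; any other position is W exactly when some move reaches an L, and L when every move reaches a W.
No move ever increases a pile, so every position that can arise here has a ≤ 6 and b ≤ 6; it is enough to label the cells with 0 ≤ a ≤ 6 and 0 ≤ b ≤ 6.
Every move lowers a or b (never raises either), so fill the grid row by row in increasing a, and left to right within a row: each cell's successors are then already labelled.
      b=0  b=1  b=2  b=3  b=4  b=5  b=6
a=0:    L    W    W    W    L    W    W
a=1:    W    W    L    W    W    W    L
a=2:    L    W    W    W    L    W    W
a=3:    W    W    L    W    W    W    L
a=4:    L    W    W    W    L    W    W
a=5:    W    W    L    W    W    W    L
a=6:    L    W    W    W    L    W    W
Cells with no legal move (terminal, hence L): (0,0).
The remaining L cells, each justified by listing all of its moves:
(0,4): L (options (0,3)(W), (0,2)(W), (0,1)(W) are all W)
(1,2): L (options (0,2)(W), (1,1)(W), (1,0)(W), (0,1)(W) are all W)
(1,6): L (options (0,6)(W), (1,5)(W), (1,4)(W), (1,3)(W), (0,5)(W) are all W)
(2,0): L (sole option (1,0)(W) is W)
(2,4): L (options (1,4)(W), (2,3)(W), (2,2)(W), (2,1)(W), (1,3)(W) are all W)
(3,2): L (options (2,2)(W), (3,1)(W), (3,0)(W), (2,1)(W) are all W)
(3,6): L (options (2,6)(W), (3,5)(W), (3,4)(W), (3,3)(W), (2,5)(W) are all W)
(4,0): L (sole option (3,0)(W) is W)
(4,4): L (options (3,4)(W), (4,3)(W), (4,2)(W), (4,1)(W), (3,3)(W) are all W)
(5,2): L (options (4,2)(W), (0,2)(W), (5,1)(W), (5,0)(W), (4,1)(W) are all W)
(5,6): L (options (4,6)(W), (0,6)(W), (5,5)(W), (5,4)(W), (5,3)(W), (4,5)(W) are all W)
(6,0): L (options (5,0)(W), (1,0)(W) are all W)
(6,4): L (options (5,4)(W), (1,4)(W), (6,3)(W), (6,2)(W), (6,1)(W), (5,3)(W) are all W)
Every other cell has at least one move into one of the L cells above, so it is W.
From (6,6), the L positions reachable in one move are: (5,6), (1,6), (6,4). Any move reaching one of these is winning.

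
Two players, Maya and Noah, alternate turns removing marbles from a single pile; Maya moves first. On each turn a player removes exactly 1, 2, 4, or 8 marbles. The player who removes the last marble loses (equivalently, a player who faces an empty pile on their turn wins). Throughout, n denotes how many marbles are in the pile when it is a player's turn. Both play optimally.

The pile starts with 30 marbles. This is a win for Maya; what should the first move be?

Compute win/loss labels from the base case upward. A position with no move is W. Any other position is W if it can reach an L in one move, else L.
n=0: no move; the opponent has just taken the last marble and therefore loses → W
n=1: the only move is to 0(W), a W ⇒ L
n=2: can move to 1, which is L ⇒ W
n=3: can move to 1, which is L ⇒ W
n=4: moves to 3(W), 2(W), 0(W); every one is W ⇒ L
n=5: can move to 4, which is L ⇒ W
n=6: can move to 4, which is L ⇒ W
n=7: moves to 6(W), 5(W), 3(W); every one is W ⇒ L
n=8: can move to 7, which is L ⇒ W
n=9: can move to 7, which is L ⇒ W
n=10: moves to 9(W), 8(W), 6(W), 2(W); every one is W ⇒ L
n=11: can move to 10, which is L ⇒ W
n=12: can move to 10, which is L ⇒ W
n=13: moves to 12(W), 11(W), 9(W), 5(W); every one is W ⇒ L
n=14: can move to 13, which is L ⇒ W
n=15: can move to 13, which is L ⇒ W
n=16: moves to 15(W), 14(W), 12(W), 8(W); every one is W ⇒ L
n=17: can move to 16, which is L ⇒ W
n=18: can move to 16, which is L ⇒ W
n=19: moves to 18(W), 17(W), 15(W), 11(W); every one is W ⇒ L
n=20: can move to 19, which is L ⇒ W
n=21: can move to 19, which is L ⇒ W
n=22: moves to 21(W), 20(W), 18(W), 14(W); every one is W ⇒ L
n=23: can move to 22, which is L ⇒ W
n=24: can move to 22, which is L ⇒ W
n=25: moves to 24(W), 23(W), 21(W), 17(W); every one is W ⇒ L
n=26: can move to 25, which is L ⇒ W
n=27: can move to 25, which is L ⇒ W
n=28: moves to 27(W), 26(W), 24(W), 20(W); every one is W ⇒ L
n=29: can move to 28, which is L ⇒ W
n=30: can move to 28, which is L ⇒ W
From 30, the L positions reachable in one move are: 28, 22. Any move reaching one of these is winning.

Remove 2, leaving 28.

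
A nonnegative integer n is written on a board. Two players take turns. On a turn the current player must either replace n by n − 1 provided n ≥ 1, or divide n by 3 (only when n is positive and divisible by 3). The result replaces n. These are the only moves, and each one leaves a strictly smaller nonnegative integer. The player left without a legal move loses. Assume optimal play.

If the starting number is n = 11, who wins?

The second player wins.

Label each position W (a win for the player to move) or L (a loss). A position with no legal move is L; any other position is W exactly when some move reaches an L, and L when every move reaches a W.
n=0: no move → L
n=1: →0(L), so W
n=2: →1(W) only, which is W, so L
n=3: →2(L), so W
n=4: →3(W) only, which is W, so L
n=5: →4(L), so W
n=6: →2(L), so W
n=7: →6(W) only, which is W, so L
n=8: →7(L), so W
n=9: →3(W), 8(W) — all W, so L
n=10: →9(L), so W
n=11: →10(W) only, which is W, so L
The starting position 11 is L: whatever the player to move does, the opponent receives a W position.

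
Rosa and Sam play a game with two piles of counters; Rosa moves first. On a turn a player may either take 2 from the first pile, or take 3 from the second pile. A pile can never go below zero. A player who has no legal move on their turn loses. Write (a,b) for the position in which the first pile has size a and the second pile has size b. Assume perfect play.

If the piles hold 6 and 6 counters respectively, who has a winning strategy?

Use the standard recursion: the mover loses at a terminal position; elsewhere, the mover wins exactly when some move hands the opponent an L position.
No move ever increases a pile, so every position that can arise here has a ≤ 6 and b ≤ 6; it is enough to label the cells with 0 ≤ a ≤ 6 and 0 ≤ b ≤ 6.
Every move lowers a or b (never raises either), so fill the grid row by row in increasing a, and left to right within a row: each cell's successors are then already labelled.
      b=0  b=1  b=2  b=3  b=4  b=5  b=6
a=0:    L    L    L    W    W    W    L
a=1:    L    L    L    W    W    W    L
a=2:    W    W    W    L    L    L    W
a=3:    W    W    W    L    L    L    W
a=4:    L    L    L    W    W    W    L
a=5:    L    L    L    W    W    W    L
a=6:    W    W    W    L    L    L    W
Cells with no legal move (terminal, hence L): (0,0), (0,1), (0,2), (1,0), (1,1), (1,2).
The remaining L cells, each justified by listing all of its moves:
(0,6): →(0,3)(W) only, which is W, so L
(1,6): →(1,3)(W) only, which is W, so L
(2,3): →(0,3)(W), (2,0)(W) — all W, so L
(2,4): →(0,4)(W), (2,1)(W) — all W, so L
(2,5): →(0,5)(W), (2,2)(W) — all W, so L
(3,3): →(1,3)(W), (3,0)(W) — all W, so L
(3,4): →(1,4)(W), (3,1)(W) — all W, so L
(3,5): →(1,5)(W), (3,2)(W) — all W, so L
(4,0): →(2,0)(W) only, which is W, so L
(4,1): →(2,1)(W) only, which is W, so L
(4,2): →(2,2)(W) only, which is W, so L
(4,6): →(2,6)(W), (4,3)(W) — all W, so L
(5,0): →(3,0)(W) only, which is W, so L
(5,1): →(3,1)(W) only, which is W, so L
(5,2): →(3,2)(W) only, which is W, so L
(5,6): →(3,6)(W), (5,3)(W) — all W, so L
(6,3): →(4,3)(W), (6,0)(W) — all W, so L
(6,4): →(4,4)(W), (6,1)(W) — all W, so L
(6,5): →(4,5)(W), (6,2)(W) — all W, so L
Every other cell has at least one move into one of the L cells above, so it is W.
From (6,6) Rosa can move to (4,6), reaching an L position.

Rosa wins.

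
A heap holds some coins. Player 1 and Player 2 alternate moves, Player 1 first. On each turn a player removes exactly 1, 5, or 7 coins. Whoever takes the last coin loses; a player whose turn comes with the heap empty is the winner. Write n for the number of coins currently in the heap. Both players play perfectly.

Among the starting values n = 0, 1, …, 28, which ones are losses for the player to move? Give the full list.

Classify positions by backward induction: terminal positions (no move available) are W. From any other position, the mover wins iff some move reaches an L.
n=0: no move; the opponent has just taken the last coin and therefore loses → W
n=1: →0(W) only, which is W, so L
n=2: →1(L), so W
n=3: →2(W) only, which is W, so L
n=4: →3(L), so W
n=5: →4(W), 0(W) — all W, so L
n=6: →5(L), so W
n=7: →6(W), 2(W), 0(W) — all W, so L
n=8: →7(L), so W
n=9: →8(W), 4(W), 2(W) — all W, so L
n=10: →9(L), so W
n=11: →10(W), 6(W), 4(W) — all W, so L
n=12: →11(L), so W
n=13: →12(W), 8(W), 6(W) — all W, so L
n=14: →13(L), so W
n=15: →14(W), 10(W), 8(W) — all W, so L
n=16: →15(L), so W
n=17: →16(W), 12(W), 10(W) — all W, so L
n=18: →17(L), so W
n=19: →18(W), 14(W), 12(W) — all W, so L
n=20: →19(L), so W
n=21: →20(W), 16(W), 14(W) — all W, so L
n=22: →21(L), so W
n=23: →22(W), 18(W), 16(W) — all W, so L
n=24: →23(L), so W
n=25: →24(W), 20(W), 18(W) — all W, so L
n=26: →25(L), so W
n=27: →26(W), 22(W), 20(W) — all W, so L
n=28: →27(L), so W
The losing starting values of n are exactly the entries labelled L in this table (14 of them).

1, 3, 5, 7, 9, 11, 13, 15, 17, 19, 21, 23, 25, 27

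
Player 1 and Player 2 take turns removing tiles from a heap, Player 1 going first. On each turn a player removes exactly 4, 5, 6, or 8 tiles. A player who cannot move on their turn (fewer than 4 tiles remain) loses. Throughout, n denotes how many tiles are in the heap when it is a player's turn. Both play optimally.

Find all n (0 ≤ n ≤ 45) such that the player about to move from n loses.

Positions with no move are L. A position that does have a move is losing for the player to move precisely when every available move leads to a winning position for the opponent. Fill in the labels:
n=0: no move → L
n=1: no move → L
n=2: no move → L
n=3: no move → L
n=4: reaches L-position 0 → W
n=5: reaches L-position 1 → W
n=6: reaches L-position 2 → W
n=7: reaches L-position 3 → W
n=8: reaches L-position 3 → W
n=9: reaches L-position 3 → W
n=10: reaches L-position 2 → W
n=11: reaches L-position 3 → W
n=12: only reaches 8(W), 7(W), 6(W), 4(W), all W → L
n=13: only reaches 9(W), 8(W), 7(W), 5(W), all W → L
n=14: only reaches 10(W), 9(W), 8(W), 6(W), all W → L
n=15: only reaches 11(W), 10(W), 9(W), 7(W), all W → L
n=16: reaches L-position 12 → W
n=17: reaches L-position 13 → W
n=18: reaches L-position 14 → W
n=19: reaches L-position 15 → W
n=20: reaches L-position 15 → W
n=21: reaches L-position 15 → W
n=22: reaches L-position 14 → W
n=23: reaches L-position 15 → W
n=24: only reaches 20(W), 19(W), 18(W), 16(W), all W → L
n=25: only reaches 21(W), 20(W), 19(W), 17(W), all W → L
n=26: only reaches 22(W), 21(W), 20(W), 18(W), all W → L
n=27: only reaches 23(W), 22(W), 21(W), 19(W), all W → L
n=28: reaches L-position 24 → W
n=29: reaches L-position 25 → W
n=30: reaches L-position 26 → W
n=31: reaches L-position 27 → W
n=32: reaches L-position 27 → W
n=33: reaches L-position 27 → W
n=34: reaches L-position 26 → W
n=35: reaches L-position 27 → W
n=36: only reaches 32(W), 31(W), 30(W), 28(W), all W → L
n=37: only reaches 33(W), 32(W), 31(W), 29(W), all W → L
n=38: only reaches 34(W), 33(W), 32(W), 30(W), all W → L
n=39: only reaches 35(W), 34(W), 33(W), 31(W), all W → L
n=40: reaches L-position 36 → W
n=41: reaches L-position 37 → W
n=42: reaches L-position 38 → W
n=43: reaches L-position 39 → W
n=44: reaches L-position 39 → W
n=45: reaches L-position 39 → W
Reading off the rows marked L gives the requested list; there are 16 such values of n.

0, 1, 2, 3, 12, 13, 14, 15, 24, 25, 26, 27, 36, 37, 38, 39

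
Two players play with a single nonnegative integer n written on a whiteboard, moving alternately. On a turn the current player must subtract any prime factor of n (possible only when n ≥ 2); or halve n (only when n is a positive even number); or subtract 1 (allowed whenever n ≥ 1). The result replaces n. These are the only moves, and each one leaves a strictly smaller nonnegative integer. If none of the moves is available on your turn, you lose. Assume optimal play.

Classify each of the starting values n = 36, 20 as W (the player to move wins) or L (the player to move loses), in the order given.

Positions with no move are L. A position that does have a move is losing for the player to move precisely when every available move leads to a winning position for the opponent. Fill in the labels:
n=0: no move → L
n=1: can move to 0, which is L ⇒ W
n=2: can move to 0, which is L ⇒ W
n=3: can move to 0, which is L ⇒ W
n=4: moves to 2(W), 3(W); every one is W ⇒ L
n=5: can move to 0, which is L ⇒ W
n=6: can move to 4, which is L ⇒ W
n=7: can move to 0, which is L ⇒ W
n=8: can move to 4, which is L ⇒ W
n=9: moves to 6(W), 8(W); every one is W ⇒ L
n=10: can move to 9, which is L ⇒ W
n=11: can move to 0, which is L ⇒ W
n=12: can move to 9, which is L ⇒ W
n=13: can move to 0, which is L ⇒ W
n=14: moves to 7(W), 12(W), 13(W); every one is W ⇒ L
n=15: can move to 14, which is L ⇒ W
n=16: can move to 14, which is L ⇒ W
n=17: can move to 0, which is L ⇒ W
n=18: can move to 9, which is L ⇒ W
n=19: can move to 0, which is L ⇒ W
n=20: moves to 10(W), 15(W), 18(W), 19(W); every one is W ⇒ L
n=21: can move to 14, which is L ⇒ W
n=22: can move to 20, which is L ⇒ W
n=23: can move to 0, which is L ⇒ W
n=24: moves to 12(W), 21(W), 22(W), 23(W); every one is W ⇒ L
n=25: can move to 20, which is L ⇒ W
n=26: can move to 24, which is L ⇒ W
n=27: can move to 24, which is L ⇒ W
n=28: can move to 14, which is L ⇒ W
n=29: can move to 0, which is L ⇒ W
n=30: moves to 15(W), 25(W), 27(W), 28(W), 29(W); every one is W ⇒ L
n=31: can move to 0, which is L ⇒ W
n=32: can move to 30, which is L ⇒ W
n=33: can move to 30, which is L ⇒ W
n=34: moves to 17(W), 32(W), 33(W); every one is W ⇒ L
n=35: can move to 30, which is L ⇒ W
n=36: can move to 34, which is L ⇒ W

36: W, 20: L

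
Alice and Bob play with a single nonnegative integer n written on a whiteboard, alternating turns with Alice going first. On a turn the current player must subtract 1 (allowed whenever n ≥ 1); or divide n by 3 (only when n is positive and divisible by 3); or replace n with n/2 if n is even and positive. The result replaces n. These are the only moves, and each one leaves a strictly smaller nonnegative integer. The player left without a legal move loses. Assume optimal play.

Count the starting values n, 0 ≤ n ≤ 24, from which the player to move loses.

Classify positions by backward induction: terminal positions (no move available) are L. From any other position, the mover wins iff some move reaches an L.
n=0: no move → L
n=1: W (go to 0, an L position)
n=2: L (sole option 1(W) is W)
n=3: W (go to 2, an L position)
n=4: W (go to 2, an L position)
n=5: L (sole option 4(W) is W)
n=6: W (go to 2, an L position)
n=7: L (sole option 6(W) is W)
n=8: W (go to 7, an L position)
n=9: L (options 3(W), 8(W) are all W)
n=10: W (go to 5, an L position)
n=11: L (sole option 10(W) is W)
n=12: W (go to 11, an L position)
n=13: L (sole option 12(W) is W)
n=14: W (go to 7, an L position)
n=15: W (go to 5, an L position)
n=16: L (options 8(W), 15(W) are all W)
n=17: W (go to 16, an L position)
n=18: W (go to 9, an L position)
n=19: L (sole option 18(W) is W)
n=20: W (go to 19, an L position)
n=21: W (go to 7, an L position)
n=22: W (go to 11, an L position)
n=23: L (sole option 22(W) is W)
n=24: W (go to 23, an L position)
L entries with 0 ≤ n ≤ 24: n = 0, 2, 5, 7, 9, 11, 13, 16, 19, 23; that makes 10.

10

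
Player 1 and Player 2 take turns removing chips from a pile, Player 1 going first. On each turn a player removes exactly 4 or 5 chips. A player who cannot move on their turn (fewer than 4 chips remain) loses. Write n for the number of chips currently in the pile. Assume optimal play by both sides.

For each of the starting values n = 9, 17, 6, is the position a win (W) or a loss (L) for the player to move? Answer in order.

Compute win/loss labels from the base case upward. A position with no move is L. Any other position is W if it can reach an L in one move, else L.
n=0: no move → L
n=1: no move → L
n=2: no move → L
n=3: no move → L
n=4: can move to 0, which is L ⇒ W
n=5: can move to 1, which is L ⇒ W
n=6: can move to 2, which is L ⇒ W
n=7: can move to 3, which is L ⇒ W
n=8: can move to 3, which is L ⇒ W
n=9: moves to 5(W), 4(W); every one is W ⇒ L
n=10: moves to 6(W), 5(W); every one is W ⇒ L
n=11: moves to 7(W), 6(W); every one is W ⇒ L
n=12: moves to 8(W), 7(W); every one is W ⇒ L
n=13: can move to 9, which is L ⇒ W
n=14: can move to 10, which is L ⇒ W
n=15: can move to 11, which is L ⇒ W
n=16: can move to 12, which is L ⇒ W
n=17: can move to 12, which is L ⇒ W

9: L, 17: W, 6: W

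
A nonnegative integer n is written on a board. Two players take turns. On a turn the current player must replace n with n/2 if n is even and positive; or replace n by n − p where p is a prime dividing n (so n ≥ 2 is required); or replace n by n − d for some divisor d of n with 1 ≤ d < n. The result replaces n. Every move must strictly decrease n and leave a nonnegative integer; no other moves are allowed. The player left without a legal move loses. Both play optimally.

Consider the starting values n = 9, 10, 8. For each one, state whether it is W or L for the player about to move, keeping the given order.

9: L, 10: W, 8: W

Use the standard recursion: the mover loses at a terminal position; elsewhere, the mover wins exactly when some move hands the opponent an L position.
n=0: no move → L
n=1: no move → L
n=2: →0(L), so W
n=3: →0(L), so W
n=4: →2(W), 3(W) — all W, so L
n=5: →0(L), so W
n=6: →4(L), so W
n=7: →0(L), so W
n=8: →4(L), so W
n=9: →6(W), 8(W) — all W, so L
n=10: →9(L), so W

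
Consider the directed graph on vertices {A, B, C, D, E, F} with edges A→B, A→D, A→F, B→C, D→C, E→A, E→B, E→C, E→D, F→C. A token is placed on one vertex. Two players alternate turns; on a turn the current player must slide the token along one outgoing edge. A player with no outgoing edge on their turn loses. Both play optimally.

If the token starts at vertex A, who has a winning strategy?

The second player wins.

Compute win/loss labels from the base case upward. A position with no move is L. Any other position is W if it can reach an L in one move, else L.
Every edge goes from a vertex to one that appears earlier in the order C, D, F, B, A, E, so processing vertices in that order labels each vertex after all of its successors.
C: no outgoing edge → L
D: →C(L), so W
F: →C(L), so W
B: →C(L), so W
A: →B(W), F(W), D(W) — all W, so L
E: →A(L), so W
The starting position A is L: whatever the player to move does, the opponent receives a W position.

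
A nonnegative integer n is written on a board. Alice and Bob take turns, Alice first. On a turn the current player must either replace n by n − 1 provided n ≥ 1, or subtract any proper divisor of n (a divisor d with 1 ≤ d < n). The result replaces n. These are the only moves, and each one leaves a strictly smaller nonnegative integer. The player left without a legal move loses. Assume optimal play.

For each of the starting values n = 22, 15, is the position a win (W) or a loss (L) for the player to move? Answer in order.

Positions with no move are L. A position that does have a move is losing for the player to move precisely when every available move leads to a winning position for the opponent. Fill in the labels:
n=0: no move → L
n=1: W (go to 0, an L position)
n=2: L (sole option 1(W) is W)
n=3: W (go to 2, an L position)
n=4: W (go to 2, an L position)
n=5: L (sole option 4(W) is W)
n=6: W (go to 5, an L position)
n=7: L (sole option 6(W) is W)
n=8: W (go to 7, an L position)
n=9: L (options 6(W), 8(W) are all W)
n=10: W (go to 5, an L position)
n=11: L (sole option 10(W) is W)
n=12: W (go to 9, an L position)
n=13: L (sole option 12(W) is W)
n=14: W (go to 7, an L position)
n=15: L (options 10(W), 12(W), 14(W) are all W)
n=16: W (go to 15, an L position)
n=17: L (sole option 16(W) is W)
n=18: W (go to 9, an L position)
n=19: L (sole option 18(W) is W)
n=20: W (go to 15, an L position)
n=21: L (options 14(W), 18(W), 20(W) are all W)
n=22: W (go to 11, an L position)

22: W, 15: L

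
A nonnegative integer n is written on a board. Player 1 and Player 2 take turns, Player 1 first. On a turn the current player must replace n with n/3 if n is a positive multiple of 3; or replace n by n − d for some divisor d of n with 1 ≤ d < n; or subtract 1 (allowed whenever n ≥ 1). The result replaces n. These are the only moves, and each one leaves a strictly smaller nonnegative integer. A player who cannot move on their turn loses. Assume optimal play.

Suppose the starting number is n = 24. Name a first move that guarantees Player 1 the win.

Move to 16.

Compute win/loss labels from the base case upward. A position with no move is L. Any other position is W if it can reach an L in one move, else L.
n=0: no move → L
n=1: W (go to 0, an L position)
n=2: L (sole option 1(W) is W)
n=3: W (go to 2, an L position)
n=4: W (go to 2, an L position)
n=5: L (sole option 4(W) is W)
n=6: W (go to 2, an L position)
n=7: L (sole option 6(W) is W)
n=8: W (go to 7, an L position)
n=9: L (options 3(W), 6(W), 8(W) are all W)
n=10: W (go to 5, an L position)
n=11: L (sole option 10(W) is W)
n=12: W (go to 9, an L position)
n=13: L (sole option 12(W) is W)
n=14: W (go to 7, an L position)
n=15: W (go to 5, an L position)
n=16: L (options 8(W), 12(W), 14(W), 15(W) are all W)
n=17: W (go to 16, an L position)
n=18: W (go to 9, an L position)
n=19: L (sole option 18(W) is W)
n=20: W (go to 16, an L position)
n=21: W (go to 7, an L position)
n=22: W (go to 11, an L position)
n=23: L (sole option 22(W) is W)
n=24: W (go to 16, an L position)
From 24, the L positions reachable in one move are: 16, 23. Any move reaching one of these is winning.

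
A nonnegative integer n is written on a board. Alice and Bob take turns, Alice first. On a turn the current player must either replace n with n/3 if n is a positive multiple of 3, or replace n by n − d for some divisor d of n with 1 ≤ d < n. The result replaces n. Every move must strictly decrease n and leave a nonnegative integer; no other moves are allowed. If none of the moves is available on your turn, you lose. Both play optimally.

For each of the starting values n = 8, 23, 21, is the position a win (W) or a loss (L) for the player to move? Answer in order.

Label each position W (a win for the player to move) or L (a loss). A position with no legal move is L; any other position is W exactly when some move reaches an L, and L when every move reaches a W.
n=0: no move → L
n=1: no move → L
n=2: reaches L-position 1 → W
n=3: reaches L-position 1 → W
n=4: only reaches 2(W), 3(W), all W → L
n=5: reaches L-position 4 → W
n=6: reaches L-position 4 → W
n=7: only reaches 6(W), which is W → L
n=8: reaches L-position 4 → W
n=9: only reaches 3(W), 6(W), 8(W), all W → L
n=10: reaches L-position 9 → W
n=11: only reaches 10(W), which is W → L
n=12: reaches L-position 4 → W
n=13: only reaches 12(W), which is W → L
n=14: reaches L-position 7 → W
n=15: only reaches 5(W), 10(W), 12(W), 14(W), all W → L
n=16: reaches L-position 15 → W
n=17: only reaches 16(W), which is W → L
n=18: reaches L-position 9 → W
n=19: only reaches 18(W), which is W → L
n=20: reaches L-position 15 → W
n=21: reaches L-position 7 → W
n=22: reaches L-position 11 → W
n=23: only reaches 22(W), which is W → L

8: W, 23: L, 21: W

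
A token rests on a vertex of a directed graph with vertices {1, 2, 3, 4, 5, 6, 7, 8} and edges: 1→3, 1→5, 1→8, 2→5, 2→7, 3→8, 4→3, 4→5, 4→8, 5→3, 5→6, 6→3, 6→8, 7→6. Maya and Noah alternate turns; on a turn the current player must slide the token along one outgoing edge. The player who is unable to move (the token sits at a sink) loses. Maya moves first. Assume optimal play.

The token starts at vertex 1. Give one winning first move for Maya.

Move to 5.

Compute win/loss labels from the base case upward. A position with no move is L. Any other position is W if it can reach an L in one move, else L.
Every edge goes from a vertex to one that appears earlier in the order 8, 3, 6, 5, 1, 7, 4, 2, so processing vertices in that order labels each vertex after all of its successors.
8: no outgoing edge → L
3: reaches L-position 8 → W
6: reaches L-position 8 → W
5: only reaches 6(W), 3(W), all W → L
1: reaches L-position 5 → W
7: only reaches 6(W), which is W → L
4: reaches L-position 5 → W
2: reaches L-position 7 → W
From 1, the L positions reachable in one move are: 5, 8. Any move reaching one of these is winning.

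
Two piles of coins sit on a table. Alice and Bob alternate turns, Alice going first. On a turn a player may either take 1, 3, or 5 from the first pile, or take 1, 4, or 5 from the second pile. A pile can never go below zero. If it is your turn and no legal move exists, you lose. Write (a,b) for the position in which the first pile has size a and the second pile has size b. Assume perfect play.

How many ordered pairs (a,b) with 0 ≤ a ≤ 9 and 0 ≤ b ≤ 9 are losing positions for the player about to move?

30

Work bottom-up. With no move the player to move loses. Otherwise the position is W if at least one move leads to an L position for the opponent, and L if every move leads to a W.
Every move lowers a or b (never raises either), so fill the grid row by row in increasing a, and left to right within a row: each cell's successors are then already labelled.
      b=0  b=1  b=2  b=3  b=4  b=5  b=6  b=7  b=8  b=9
a=0:    L    W    L    W    W    W    W    W    L    W
a=1:    W    L    W    L    W    W    W    W    W    L
a=2:    L    W    L    W    W    W    W    W    L    W
a=3:    W    L    W    L    W    W    W    W    W    L
a=4:    L    W    L    W    W    W    W    W    L    W
a=5:    W    L    W    L    W    W    W    W    W    L
a=6:    L    W    L    W    W    W    W    W    L    W
a=7:    W    L    W    L    W    W    W    W    W    L
a=8:    L    W    L    W    W    W    W    W    L    W
a=9:    W    L    W    L    W    W    W    W    W    L
Cells with no legal move (terminal, hence L): (0,0).
The remaining L cells, each justified by listing all of its moves:
(0,2): only reaches (0,1)(W), which is W → L
(0,8): only reaches (0,7)(W), (0,4)(W), (0,3)(W), all W → L
(1,1): only reaches (0,1)(W), (1,0)(W), all W → L
(1,3): only reaches (0,3)(W), (1,2)(W), all W → L
(1,9): only reaches (0,9)(W), (1,8)(W), (1,5)(W), (1,4)(W), all W → L
(2,0): only reaches (1,0)(W), which is W → L
(2,2): only reaches (1,2)(W), (2,1)(W), all W → L
(2,8): only reaches (1,8)(W), (2,7)(W), (2,4)(W), (2,3)(W), all W → L
(3,1): only reaches (2,1)(W), (0,1)(W), (3,0)(W), all W → L
(3,3): only reaches (2,3)(W), (0,3)(W), (3,2)(W), all W → L
(3,9): only reaches (2,9)(W), (0,9)(W), (3,8)(W), (3,5)(W), (3,4)(W), all W → L
(4,0): only reaches (3,0)(W), (1,0)(W), all W → L
(4,2): only reaches (3,2)(W), (1,2)(W), (4,1)(W), all W → L
(4,8): only reaches (3,8)(W), (1,8)(W), (4,7)(W), (4,4)(W), (4,3)(W), all W → L
(5,1): only reaches (4,1)(W), (2,1)(W), (0,1)(W), (5,0)(W), all W → L
(5,3): only reaches (4,3)(W), (2,3)(W), (0,3)(W), (5,2)(W), all W → L
(5,9): only reaches (4,9)(W), (2,9)(W), (0,9)(W), (5,8)(W), (5,5)(W), (5,4)(W), all W → L
(6,0): only reaches (5,0)(W), (3,0)(W), (1,0)(W), all W → L
(6,2): only reaches (5,2)(W), (3,2)(W), (1,2)(W), (6,1)(W), all W → L
(6,8): only reaches (5,8)(W), (3,8)(W), (1,8)(W), (6,7)(W), (6,4)(W), (6,3)(W), all W → L
(7,1): only reaches (6,1)(W), (4,1)(W), (2,1)(W), (7,0)(W), all W → L
(7,3): only reaches (6,3)(W), (4,3)(W), (2,3)(W), (7,2)(W), all W → L
(7,9): only reaches (6,9)(W), (4,9)(W), (2,9)(W), (7,8)(W), (7,5)(W), (7,4)(W), all W → L
(8,0): only reaches (7,0)(W), (5,0)(W), (3,0)(W), all W → L
(8,2): only reaches (7,2)(W), (5,2)(W), (3,2)(W), (8,1)(W), all W → L
(8,8): only reaches (7,8)(W), (5,8)(W), (3,8)(W), (8,7)(W), (8,4)(W), (8,3)(W), all W → L
(9,1): only reaches (8,1)(W), (6,1)(W), (4,1)(W), (9,0)(W), all W → L
(9,3): only reaches (8,3)(W), (6,3)(W), (4,3)(W), (9,2)(W), all W → L
(9,9): only reaches (8,9)(W), (6,9)(W), (4,9)(W), (9,8)(W), (9,5)(W), (9,4)(W), all W → L
Every other cell has at least one move into one of the L cells above, so it is W.
L cells per row: a=0: 3, a=1: 3, a=2: 3, a=3: 3, a=4: 3, a=5: 3, a=6: 3, a=7: 3, a=8: 3, a=9: 3; total 30.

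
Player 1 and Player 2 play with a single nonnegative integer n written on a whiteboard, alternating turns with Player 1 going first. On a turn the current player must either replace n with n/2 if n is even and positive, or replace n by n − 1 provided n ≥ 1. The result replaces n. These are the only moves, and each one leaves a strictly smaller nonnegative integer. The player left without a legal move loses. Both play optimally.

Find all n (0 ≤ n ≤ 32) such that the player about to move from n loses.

0, 2, 5, 7, 9, 11, 13, 15, 17, 19, 21, 23, 25, 27, 29, 31

Build the W/L table. Terminal = L. A non-terminal position is W if it has a move to some L; otherwise it is L.
n=0: no move → L
n=1: can move to 0, which is L ⇒ W
n=2: the only move is to 1(W), a W ⇒ L
n=3: can move to 2, which is L ⇒ W
n=4: can move to 2, which is L ⇒ W
n=5: the only move is to 4(W), a W ⇒ L
n=6: can move to 5, which is L ⇒ W
n=7: the only move is to 6(W), a W ⇒ L
n=8: can move to 7, which is L ⇒ W
n=9: the only move is to 8(W), a W ⇒ L
n=10: can move to 5, which is L ⇒ W
n=11: the only move is to 10(W), a W ⇒ L
n=12: can move to 11, which is L ⇒ W
n=13: the only move is to 12(W), a W ⇒ L
n=14: can move to 7, which is L ⇒ W
n=15: the only move is to 14(W), a W ⇒ L
n=16: can move to 15, which is L ⇒ W
n=17: the only move is to 16(W), a W ⇒ L
n=18: can move to 9, which is L ⇒ W
n=19: the only move is to 18(W), a W ⇒ L
n=20: can move to 19, which is L ⇒ W
n=21: the only move is to 20(W), a W ⇒ L
n=22: can move to 11, which is L ⇒ W
n=23: the only move is to 22(W), a W ⇒ L
n=24: can move to 23, which is L ⇒ W
n=25: the only move is to 24(W), a W ⇒ L
n=26: can move to 13, which is L ⇒ W
n=27: the only move is to 26(W), a W ⇒ L
n=28: can move to 27, which is L ⇒ W
n=29: the only move is to 28(W), a W ⇒ L
n=30: can move to 15, which is L ⇒ W
n=31: the only move is to 30(W), a W ⇒ L
n=32: can move to 31, which is L ⇒ W
Reading off the rows marked L gives the requested list; there are 16 such values of n.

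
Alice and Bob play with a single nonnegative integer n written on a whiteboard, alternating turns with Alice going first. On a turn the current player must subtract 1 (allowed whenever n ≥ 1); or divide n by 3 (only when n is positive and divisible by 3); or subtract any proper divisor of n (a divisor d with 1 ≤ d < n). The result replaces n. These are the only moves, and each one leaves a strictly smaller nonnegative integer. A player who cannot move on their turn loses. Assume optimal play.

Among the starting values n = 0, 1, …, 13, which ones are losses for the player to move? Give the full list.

Work bottom-up. With no move the player to move loses. Otherwise the position is W if at least one move leads to an L position for the opponent, and L if every move leads to a W.
n=0: no move → L
n=1: reaches L-position 0 → W
n=2: only reaches 1(W), which is W → L
n=3: reaches L-position 2 → W
n=4: reaches L-position 2 → W
n=5: only reaches 4(W), which is W → L
n=6: reaches L-position 2 → W
n=7: only reaches 6(W), which is W → L
n=8: reaches L-position 7 → W
n=9: only reaches 3(W), 6(W), 8(W), all W → L
n=10: reaches L-position 5 → W
n=11: only reaches 10(W), which is W → L
n=12: reaches L-position 9 → W
n=13: only reaches 12(W), which is W → L
Reading off the rows marked L gives the requested list; there are 7 such values of n.

0, 2, 5, 7, 9, 11, 13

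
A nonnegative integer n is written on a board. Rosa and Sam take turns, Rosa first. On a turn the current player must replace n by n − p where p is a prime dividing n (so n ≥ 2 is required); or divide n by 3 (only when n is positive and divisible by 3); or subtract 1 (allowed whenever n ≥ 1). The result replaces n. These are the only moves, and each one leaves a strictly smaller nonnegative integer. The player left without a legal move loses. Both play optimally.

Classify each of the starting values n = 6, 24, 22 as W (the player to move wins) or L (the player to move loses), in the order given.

6: W, 24: W, 22: L

Build the W/L table. Terminal = L. A non-terminal position is W if it has a move to some L; otherwise it is L.
n=0: no move → L
n=1: reaches L-position 0 → W
n=2: reaches L-position 0 → W
n=3: reaches L-position 0 → W
n=4: only reaches 2(W), 3(W), all W → L
n=5: reaches L-position 0 → W
n=6: reaches L-position 4 → W
n=7: reaches L-position 0 → W
n=8: only reaches 6(W), 7(W), all W → L
n=9: reaches L-position 8 → W
n=10: reaches L-position 8 → W
n=11: reaches L-position 0 → W
n=12: reaches L-position 4 → W
n=13: reaches L-position 0 → W
n=14: only reaches 7(W), 12(W), 13(W), all W → L
n=15: reaches L-position 14 → W
n=16: reaches L-position 14 → W
n=17: reaches L-position 0 → W
n=18: only reaches 6(W), 15(W), 16(W), 17(W), all W → L
n=19: reaches L-position 0 → W
n=20: reaches L-position 18 → W
n=21: reaches L-position 14 → W
n=22: only reaches 11(W), 20(W), 21(W), all W → L
n=23: reaches L-position 0 → W
n=24: reaches L-position 8 → W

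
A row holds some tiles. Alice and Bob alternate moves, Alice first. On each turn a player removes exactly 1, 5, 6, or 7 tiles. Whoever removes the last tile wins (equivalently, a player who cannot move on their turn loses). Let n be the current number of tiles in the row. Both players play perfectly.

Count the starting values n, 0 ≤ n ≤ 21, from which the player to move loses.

6

Build the W/L table. Terminal = L. A non-terminal position is W if it has a move to some L; otherwise it is L.
n=0: no move → L
n=1: W (go to 0, an L position)
n=2: L (sole option 1(W) is W)
n=3: W (go to 2, an L position)
n=4: L (sole option 3(W) is W)
n=5: W (go to 4, an L position)
n=6: W (go to 0, an L position)
n=7: W (go to 2, an L position)
n=8: W (go to 2, an L position)
n=9: W (go to 4, an L position)
n=10: W (go to 4, an L position)
n=11: W (go to 4, an L position)
n=12: L (options 11(W), 7(W), 6(W), 5(W) are all W)
n=13: W (go to 12, an L position)
n=14: L (options 13(W), 9(W), 8(W), 7(W) are all W)
n=15: W (go to 14, an L position)
n=16: L (options 15(W), 11(W), 10(W), 9(W) are all W)
n=17: W (go to 16, an L position)
n=18: W (go to 12, an L position)
n=19: W (go to 14, an L position)
n=20: W (go to 14, an L position)
n=21: W (go to 16, an L position)
L entries with 0 ≤ n ≤ 21: n = 0, 2, 4, 12, 14, 16; that makes 6.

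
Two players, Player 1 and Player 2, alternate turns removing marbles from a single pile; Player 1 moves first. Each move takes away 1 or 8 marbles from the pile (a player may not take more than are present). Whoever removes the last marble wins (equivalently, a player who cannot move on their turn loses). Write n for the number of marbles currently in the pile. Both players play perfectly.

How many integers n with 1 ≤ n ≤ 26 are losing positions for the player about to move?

11

Label each position W (a win for the player to move) or L (a loss). A position with no legal move is L; any other position is W exactly when some move reaches an L, and L when every move reaches a W.
n=0: no move → L
n=1: →0(L), so W
n=2: →1(W) only, which is W, so L
n=3: →2(L), so W
n=4: →3(W) only, which is W, so L
n=5: →4(L), so W
n=6: →5(W) only, which is W, so L
n=7: →6(L), so W
n=8: →0(L), so W
n=9: →8(W), 1(W) — all W, so L
n=10: →9(L), so W
n=11: →10(W), 3(W) — all W, so L
n=12: →11(L), so W
n=13: →12(W), 5(W) — all W, so L
n=14: →13(L), so W
n=15: →14(W), 7(W) — all W, so L
n=16: →15(L), so W
n=17: →9(L), so W
n=18: →17(W), 10(W) — all W, so L
n=19: →18(L), so W
n=20: →19(W), 12(W) — all W, so L
n=21: →20(L), so W
n=22: →21(W), 14(W) — all W, so L
n=23: →22(L), so W
n=24: →23(W), 16(W) — all W, so L
n=25: →24(L), so W
n=26: →18(L), so W
L entries with 1 ≤ n ≤ 26 (n=0 is outside the asked range and is not counted): n = 2, 4, 6, 9, 11, 13, 15, 18, 20, 22, 24; that makes 11.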